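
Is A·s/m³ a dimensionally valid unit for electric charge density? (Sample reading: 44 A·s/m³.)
Yes

electric charge density has SI base units: A * s / m^3
A·s/m³ reduces to the same SI base units, so it is a valid unit for electric charge density.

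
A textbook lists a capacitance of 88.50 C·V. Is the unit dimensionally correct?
No

capacitance has SI base units: A^2 * s^4 / (kg * m^2)
C·V does NOT reduce to A^2 * s^4 / (kg * m^2); a valid unit for capacitance would be e.g. F.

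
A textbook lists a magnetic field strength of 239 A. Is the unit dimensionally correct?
No

magnetic field strength has SI base units: A / m
A does NOT reduce to A / m; a valid unit for magnetic field strength would be e.g. A/m.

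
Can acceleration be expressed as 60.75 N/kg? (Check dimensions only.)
Yes

acceleration has SI base units: m / s^2
N/kg reduces to the same SI base units, so it is a valid unit for acceleration.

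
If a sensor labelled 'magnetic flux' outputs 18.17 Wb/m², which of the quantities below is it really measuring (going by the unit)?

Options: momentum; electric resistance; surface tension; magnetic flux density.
magnetic flux density

magnetic flux should have units dimensionally equivalent to kg * m^2 / (A * s^2) (e.g. Wb).
The given unit 'Wb/m²' reduces to kg / (A * s^2). Of the listed options, that is the dimensionality of magnetic flux density.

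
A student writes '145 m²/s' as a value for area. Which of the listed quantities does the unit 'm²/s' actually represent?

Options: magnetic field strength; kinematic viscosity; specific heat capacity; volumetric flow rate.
kinematic viscosity

area should have units dimensionally equivalent to m^2 (e.g. m²).
The given unit 'm²/s' reduces to m^2 / s. Of the listed options, that is the dimensionality of kinematic viscosity.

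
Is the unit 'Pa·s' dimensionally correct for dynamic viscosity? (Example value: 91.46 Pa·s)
Yes

dynamic viscosity has SI base units: kg / (m * s)
Pa·s reduces to the same SI base units, so it is a valid unit for dynamic viscosity.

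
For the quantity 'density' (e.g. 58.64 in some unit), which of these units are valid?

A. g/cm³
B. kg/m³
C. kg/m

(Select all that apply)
A, B

density has SI base units: kg / m^3

Checking each option against kg / m^3:
  A. g/cm³: ✓ matches
  B. kg/m³: ✓ matches
  C. kg/m: ✗ does not match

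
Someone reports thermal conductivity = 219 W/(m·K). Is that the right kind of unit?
Yes

thermal conductivity has SI base units: kg * m / (s^3 * K)
W/(m·K) reduces to the same SI base units, so it is a valid unit for thermal conductivity.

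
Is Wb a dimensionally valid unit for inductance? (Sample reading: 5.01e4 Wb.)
No

inductance has SI base units: kg * m^2 / (A^2 * s^2)
Wb does NOT reduce to kg * m^2 / (A^2 * s^2); a valid unit for inductance would be e.g. H.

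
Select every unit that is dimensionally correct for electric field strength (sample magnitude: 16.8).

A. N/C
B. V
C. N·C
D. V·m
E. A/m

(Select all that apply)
A

electric field strength has SI base units: kg * m / (A * s^3)

Checking each option against kg * m / (A * s^3):
  A. N/C: ✓ matches
  B. V: ✗ does not match
  C. N·C: ✗ does not match
  D. V·m: ✗ does not match
  E. A/m: ✗ does not match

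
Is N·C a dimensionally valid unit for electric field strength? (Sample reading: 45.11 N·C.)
No

electric field strength has SI base units: kg * m / (A * s^3)
N·C does NOT reduce to kg * m / (A * s^3); a valid unit for electric field strength would be e.g. V/m.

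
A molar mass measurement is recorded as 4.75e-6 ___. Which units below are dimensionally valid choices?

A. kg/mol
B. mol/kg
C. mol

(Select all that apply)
A

molar mass has SI base units: kg / mol

Checking each option against kg / mol:
  A. kg/mol: ✓ matches
  B. mol/kg: ✗ does not match
  C. mol: ✗ does not match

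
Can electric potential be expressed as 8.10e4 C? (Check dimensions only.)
No

electric potential has SI base units: kg * m^2 / (A * s^3)
C does NOT reduce to kg * m^2 / (A * s^3); a valid unit for electric potential would be e.g. V.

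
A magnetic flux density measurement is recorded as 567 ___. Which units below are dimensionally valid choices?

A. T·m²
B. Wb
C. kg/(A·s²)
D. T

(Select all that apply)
C, D

magnetic flux density has SI base units: kg / (A * s^2)

Checking each option against kg / (A * s^2):
  A. T·m²: ✗ does not match
  B. Wb: ✗ does not match
  C. kg/(A·s²): ✓ matches
  D. T: ✓ matches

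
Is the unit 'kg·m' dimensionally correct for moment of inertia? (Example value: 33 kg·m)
No

moment of inertia has SI base units: kg * m^2
kg·m does NOT reduce to kg * m^2; a valid unit for moment of inertia would be e.g. kg·m².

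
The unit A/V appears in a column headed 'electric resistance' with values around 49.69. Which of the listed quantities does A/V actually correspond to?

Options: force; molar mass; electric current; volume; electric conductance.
electric conductance

electric resistance should have units dimensionally equivalent to kg * m^2 / (A^2 * s^3) (e.g. Ω).
The given unit 'A/V' reduces to A^2 * s^3 / (kg * m^2). Of the listed options, that is the dimensionality of electric conductance.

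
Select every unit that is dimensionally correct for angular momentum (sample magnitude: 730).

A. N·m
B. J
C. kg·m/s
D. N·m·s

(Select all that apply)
D

angular momentum has SI base units: kg * m^2 / s

Checking each option against kg * m^2 / s:
  A. N·m: ✗ does not match
  B. J: ✗ does not match
  C. kg·m/s: ✗ does not match
  D. N·m·s: ✓ matches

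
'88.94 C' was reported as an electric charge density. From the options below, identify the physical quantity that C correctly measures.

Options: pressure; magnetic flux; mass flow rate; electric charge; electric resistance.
electric charge

electric charge density should have units dimensionally equivalent to A * s / m^3 (e.g. C/m³).
The given unit 'C' reduces to A * s. Of the listed options, that is the dimensionality of electric charge.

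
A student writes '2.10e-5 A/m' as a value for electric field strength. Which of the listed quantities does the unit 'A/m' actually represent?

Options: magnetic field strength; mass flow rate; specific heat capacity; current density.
magnetic field strength

electric field strength should have units dimensionally equivalent to kg * m / (A * s^3) (e.g. V/m).
The given unit 'A/m' reduces to A / m. Of the listed options, that is the dimensionality of magnetic field strength.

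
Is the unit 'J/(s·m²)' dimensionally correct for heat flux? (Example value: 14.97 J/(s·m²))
Yes

heat flux has SI base units: kg / s^3
J/(s·m²) reduces to the same SI base units, so it is a valid unit for heat flux.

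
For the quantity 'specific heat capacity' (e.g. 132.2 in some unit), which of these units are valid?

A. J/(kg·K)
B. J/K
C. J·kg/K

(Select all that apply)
A

specific heat capacity has SI base units: m^2 / (s^2 * K)

Checking each option against m^2 / (s^2 * K):
  A. J/(kg·K): ✓ matches
  B. J/K: ✗ does not match
  C. J·kg/K: ✗ does not match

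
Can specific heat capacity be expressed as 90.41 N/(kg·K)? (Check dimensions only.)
No

specific heat capacity has SI base units: m^2 / (s^2 * K)
N/(kg·K) does NOT reduce to m^2 / (s^2 * K); a valid unit for specific heat capacity would be e.g. J/(kg·K).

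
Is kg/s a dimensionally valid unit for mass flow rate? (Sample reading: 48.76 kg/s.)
Yes

mass flow rate has SI base units: kg / s
kg/s reduces to the same SI base units, so it is a valid unit for mass flow rate.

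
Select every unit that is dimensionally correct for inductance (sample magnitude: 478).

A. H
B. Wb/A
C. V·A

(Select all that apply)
A, B

inductance has SI base units: kg * m^2 / (A^2 * s^2)

Checking each option against kg * m^2 / (A^2 * s^2):
  A. H: ✓ matches
  B. Wb/A: ✓ matches
  C. V·A: ✗ does not match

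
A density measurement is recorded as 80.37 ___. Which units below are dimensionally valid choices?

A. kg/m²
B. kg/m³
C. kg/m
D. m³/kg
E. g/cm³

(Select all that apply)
B, E

density has SI base units: kg / m^3

Checking each option against kg / m^3:
  A. kg/m²: ✗ does not match
  B. kg/m³: ✓ matches
  C. kg/m: ✗ does not match
  D. m³/kg: ✗ does not match
  E. g/cm³: ✓ matches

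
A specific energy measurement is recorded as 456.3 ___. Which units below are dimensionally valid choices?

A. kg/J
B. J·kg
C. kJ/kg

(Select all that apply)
C

specific energy has SI base units: m^2 / s^2

Checking each option against m^2 / s^2:
  A. kg/J: ✗ does not match
  B. J·kg: ✗ does not match
  C. kJ/kg: ✓ matches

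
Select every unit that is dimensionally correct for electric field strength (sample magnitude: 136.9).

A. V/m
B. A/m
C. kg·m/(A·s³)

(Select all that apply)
A, C

electric field strength has SI base units: kg * m / (A * s^3)

Checking each option against kg * m / (A * s^3):
  A. V/m: ✓ matches
  B. A/m: ✗ does not match
  C. kg·m/(A·s³): ✓ matches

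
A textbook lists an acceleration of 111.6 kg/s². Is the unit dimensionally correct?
No

acceleration has SI base units: m / s^2
kg/s² does NOT reduce to m / s^2; a valid unit for acceleration would be e.g. m/s².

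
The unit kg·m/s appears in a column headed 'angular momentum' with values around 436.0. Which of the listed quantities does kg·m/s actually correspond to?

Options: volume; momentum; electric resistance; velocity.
momentum

angular momentum should have units dimensionally equivalent to kg * m^2 / s (e.g. kg·m²/s).
The given unit 'kg·m/s' reduces to kg * m / s. Of the listed options, that is the dimensionality of momentum.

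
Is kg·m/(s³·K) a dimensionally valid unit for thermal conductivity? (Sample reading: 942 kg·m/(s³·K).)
Yes

thermal conductivity has SI base units: kg * m / (s^3 * K)
kg·m/(s³·K) reduces to the same SI base units, so it is a valid unit for thermal conductivity.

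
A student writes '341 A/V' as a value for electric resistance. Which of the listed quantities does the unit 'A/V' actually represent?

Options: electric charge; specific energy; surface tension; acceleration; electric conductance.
electric conductance

electric resistance should have units dimensionally equivalent to kg * m^2 / (A^2 * s^3) (e.g. Ω).
The given unit 'A/V' reduces to A^2 * s^3 / (kg * m^2). Of the listed options, that is the dimensionality of electric conductance.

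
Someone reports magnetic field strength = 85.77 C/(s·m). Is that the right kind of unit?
Yes

magnetic field strength has SI base units: A / m
C/(s·m) reduces to the same SI base units, so it is a valid unit for magnetic field strength.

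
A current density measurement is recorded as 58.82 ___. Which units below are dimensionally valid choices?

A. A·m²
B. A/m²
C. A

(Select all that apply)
B

current density has SI base units: A / m^2

Checking each option against A / m^2:
  A. A·m²: ✗ does not match
  B. A/m²: ✓ matches
  C. A: ✗ does not match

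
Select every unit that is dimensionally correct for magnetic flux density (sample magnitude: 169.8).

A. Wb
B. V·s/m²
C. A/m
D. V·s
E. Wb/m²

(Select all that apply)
B, E

magnetic flux density has SI base units: kg / (A * s^2)

Checking each option against kg / (A * s^2):
  A. Wb: ✗ does not match
  B. V·s/m²: ✓ matches
  C. A/m: ✗ does not match
  D. V·s: ✗ does not match
  E. Wb/m²: ✓ matches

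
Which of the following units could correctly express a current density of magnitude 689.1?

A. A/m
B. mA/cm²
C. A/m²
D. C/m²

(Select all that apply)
B, C

current density has SI base units: A / m^2

Checking each option against A / m^2:
  A. A/m: ✗ does not match
  B. mA/cm²: ✓ matches
  C. A/m²: ✓ matches
  D. C/m²: ✗ does not match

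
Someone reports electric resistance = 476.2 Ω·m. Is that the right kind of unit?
No

electric resistance has SI base units: kg * m^2 / (A^2 * s^3)
Ω·m does NOT reduce to kg * m^2 / (A^2 * s^3); a valid unit for electric resistance would be e.g. Ω.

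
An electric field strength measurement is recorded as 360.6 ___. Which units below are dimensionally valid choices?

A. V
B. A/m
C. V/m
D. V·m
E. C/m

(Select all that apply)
C

electric field strength has SI base units: kg * m / (A * s^3)

Checking each option against kg * m / (A * s^3):
  A. V: ✗ does not match
  B. A/m: ✗ does not match
  C. V/m: ✓ matches
  D. V·m: ✗ does not match
  E. C/m: ✗ does not match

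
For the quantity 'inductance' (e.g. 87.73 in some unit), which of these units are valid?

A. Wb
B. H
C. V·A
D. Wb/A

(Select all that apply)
B, D

inductance has SI base units: kg * m^2 / (A^2 * s^2)

Checking each option against kg * m^2 / (A^2 * s^2):
  A. Wb: ✗ does not match
  B. H: ✓ matches
  C. V·A: ✗ does not match
  D. Wb/A: ✓ matches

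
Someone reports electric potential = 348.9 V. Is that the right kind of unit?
Yes

electric potential has SI base units: kg * m^2 / (A * s^3)
V reduces to the same SI base units, so it is a valid unit for electric potential.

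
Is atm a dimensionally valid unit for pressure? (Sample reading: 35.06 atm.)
Yes

pressure has SI base units: kg / (m * s^2)
atm reduces to the same SI base units, so it is a valid unit for pressure.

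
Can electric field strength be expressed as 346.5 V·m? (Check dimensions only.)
No

electric field strength has SI base units: kg * m / (A * s^3)
V·m does NOT reduce to kg * m / (A * s^3); a valid unit for electric field strength would be e.g. V/m.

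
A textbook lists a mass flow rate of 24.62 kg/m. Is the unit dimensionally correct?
No

mass flow rate has SI base units: kg / s
kg/m does NOT reduce to kg / s; a valid unit for mass flow rate would be e.g. kg/s.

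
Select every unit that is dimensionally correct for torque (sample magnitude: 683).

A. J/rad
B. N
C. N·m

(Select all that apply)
A, C

torque has SI base units: kg * m^2 / s^2

Checking each option against kg * m^2 / s^2:
  A. J/rad: ✓ matches
  B. N: ✗ does not match
  C. N·m: ✓ matches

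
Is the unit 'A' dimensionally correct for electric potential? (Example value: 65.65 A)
No

electric potential has SI base units: kg * m^2 / (A * s^3)
A does NOT reduce to kg * m^2 / (A * s^3); a valid unit for electric potential would be e.g. V.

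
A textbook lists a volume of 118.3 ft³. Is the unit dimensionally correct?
Yes

volume has SI base units: m^3
ft³ reduces to the same SI base units, so it is a valid unit for volume.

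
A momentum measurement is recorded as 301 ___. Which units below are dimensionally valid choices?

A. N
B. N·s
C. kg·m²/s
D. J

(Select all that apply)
B

momentum has SI base units: kg * m / s

Checking each option against kg * m / s:
  A. N: ✗ does not match
  B. N·s: ✓ matches
  C. kg·m²/s: ✗ does not match
  D. J: ✗ does not match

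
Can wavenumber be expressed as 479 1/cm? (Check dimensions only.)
Yes

wavenumber has SI base units: 1 / m
1/cm reduces to the same SI base units, so it is a valid unit for wavenumber.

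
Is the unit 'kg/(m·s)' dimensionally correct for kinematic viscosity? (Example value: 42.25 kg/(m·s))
No

kinematic viscosity has SI base units: m^2 / s
kg/(m·s) does NOT reduce to m^2 / s; a valid unit for kinematic viscosity would be e.g. m²/s.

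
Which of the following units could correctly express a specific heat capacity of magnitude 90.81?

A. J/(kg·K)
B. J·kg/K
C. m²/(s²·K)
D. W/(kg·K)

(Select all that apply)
A, C

specific heat capacity has SI base units: m^2 / (s^2 * K)

Checking each option against m^2 / (s^2 * K):
  A. J/(kg·K): ✓ matches
  B. J·kg/K: ✗ does not match
  C. m²/(s²·K): ✓ matches
  D. W/(kg·K): ✗ does not match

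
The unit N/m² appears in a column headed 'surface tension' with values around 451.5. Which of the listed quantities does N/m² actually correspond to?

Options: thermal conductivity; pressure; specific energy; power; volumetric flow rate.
pressure

surface tension should have units dimensionally equivalent to kg / s^2 (e.g. N/m).
The given unit 'N/m²' reduces to kg / (m * s^2). Of the listed options, that is the dimensionality of pressure.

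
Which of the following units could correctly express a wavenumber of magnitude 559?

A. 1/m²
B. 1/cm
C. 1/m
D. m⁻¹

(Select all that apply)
B, C, D

wavenumber has SI base units: 1 / m

Checking each option against 1 / m:
  A. 1/m²: ✗ does not match
  B. 1/cm: ✓ matches
  C. 1/m: ✓ matches
  D. m⁻¹: ✓ matches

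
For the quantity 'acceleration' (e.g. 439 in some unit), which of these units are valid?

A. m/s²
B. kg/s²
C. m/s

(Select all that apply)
A

acceleration has SI base units: m / s^2

Checking each option against m / s^2:
  A. m/s²: ✓ matches
  B. kg/s²: ✗ does not match
  C. m/s: ✗ does not match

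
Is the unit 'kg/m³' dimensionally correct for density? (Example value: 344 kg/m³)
Yes

density has SI base units: kg / m^3
kg/m³ reduces to the same SI base units, so it is a valid unit for density.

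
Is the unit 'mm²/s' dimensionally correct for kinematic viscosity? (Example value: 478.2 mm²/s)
Yes

kinematic viscosity has SI base units: m^2 / s
mm²/s reduces to the same SI base units, so it is a valid unit for kinematic viscosity.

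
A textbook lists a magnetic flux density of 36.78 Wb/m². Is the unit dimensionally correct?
Yes

magnetic flux density has SI base units: kg / (A * s^2)
Wb/m² reduces to the same SI base units, so it is a valid unit for magnetic flux density.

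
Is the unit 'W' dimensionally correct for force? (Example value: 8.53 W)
No

force has SI base units: kg * m / s^2
W does NOT reduce to kg * m / s^2; a valid unit for force would be e.g. N.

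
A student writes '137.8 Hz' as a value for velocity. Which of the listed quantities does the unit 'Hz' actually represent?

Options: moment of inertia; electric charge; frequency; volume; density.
frequency

velocity should have units dimensionally equivalent to m / s (e.g. m/s).
The given unit 'Hz' reduces to 1 / s. Of the listed options, that is the dimensionality of frequency.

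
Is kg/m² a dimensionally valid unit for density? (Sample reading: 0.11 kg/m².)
No

density has SI base units: kg / m^3
kg/m² does NOT reduce to kg / m^3; a valid unit for density would be e.g. kg/m³.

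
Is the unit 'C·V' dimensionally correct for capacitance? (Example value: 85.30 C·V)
No

capacitance has SI base units: A^2 * s^4 / (kg * m^2)
C·V does NOT reduce to A^2 * s^4 / (kg * m^2); a valid unit for capacitance would be e.g. F.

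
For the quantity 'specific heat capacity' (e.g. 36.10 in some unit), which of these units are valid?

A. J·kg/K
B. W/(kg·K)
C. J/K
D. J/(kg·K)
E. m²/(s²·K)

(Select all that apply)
D, E

specific heat capacity has SI base units: m^2 / (s^2 * K)

Checking each option against m^2 / (s^2 * K):
  A. J·kg/K: ✗ does not match
  B. W/(kg·K): ✗ does not match
  C. J/K: ✗ does not match
  D. J/(kg·K): ✓ matches
  E. m²/(s²·K): ✓ matches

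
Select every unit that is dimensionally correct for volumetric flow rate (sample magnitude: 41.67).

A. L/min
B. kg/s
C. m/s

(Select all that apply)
A

volumetric flow rate has SI base units: m^3 / s

Checking each option against m^3 / s:
  A. L/min: ✓ matches
  B. kg/s: ✗ does not match
  C. m/s: ✗ does not match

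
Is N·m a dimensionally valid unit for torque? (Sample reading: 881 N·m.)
Yes

torque has SI base units: kg * m^2 / s^2
N·m reduces to the same SI base units, so it is a valid unit for torque.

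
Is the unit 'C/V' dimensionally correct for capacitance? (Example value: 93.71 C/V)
Yes

capacitance has SI base units: A^2 * s^4 / (kg * m^2)
C/V reduces to the same SI base units, so it is a valid unit for capacitance.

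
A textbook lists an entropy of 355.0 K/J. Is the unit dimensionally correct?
No

entropy has SI base units: kg * m^2 / (s^2 * K)
K/J does NOT reduce to kg * m^2 / (s^2 * K); a valid unit for entropy would be e.g. J/K.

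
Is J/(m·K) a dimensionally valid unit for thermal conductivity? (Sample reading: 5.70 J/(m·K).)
No

thermal conductivity has SI base units: kg * m / (s^3 * K)
J/(m·K) does NOT reduce to kg * m / (s^3 * K); a valid unit for thermal conductivity would be e.g. W/(m·K).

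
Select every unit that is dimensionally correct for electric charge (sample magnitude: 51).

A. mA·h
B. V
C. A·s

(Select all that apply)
A, C

electric charge has SI base units: A * s

Checking each option against A * s:
  A. mA·h: ✓ matches
  B. V: ✗ does not match
  C. A·s: ✓ matches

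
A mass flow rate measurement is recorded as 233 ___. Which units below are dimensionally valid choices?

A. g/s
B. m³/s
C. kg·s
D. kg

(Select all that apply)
A

mass flow rate has SI base units: kg / s

Checking each option against kg / s:
  A. g/s: ✓ matches
  B. m³/s: ✗ does not match
  C. kg·s: ✗ does not match
  D. kg: ✗ does not match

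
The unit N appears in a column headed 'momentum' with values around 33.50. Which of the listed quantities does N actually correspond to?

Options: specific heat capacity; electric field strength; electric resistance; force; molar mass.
force

momentum should have units dimensionally equivalent to kg * m / s (e.g. kg·m/s).
The given unit 'N' reduces to kg * m / s^2. Of the listed options, that is the dimensionality of force.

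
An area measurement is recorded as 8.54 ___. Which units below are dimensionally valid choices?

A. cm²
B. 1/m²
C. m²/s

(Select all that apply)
A

area has SI base units: m^2

Checking each option against m^2:
  A. cm²: ✓ matches
  B. 1/m²: ✗ does not match
  C. m²/s: ✗ does not match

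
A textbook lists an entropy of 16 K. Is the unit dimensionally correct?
No

entropy has SI base units: kg * m^2 / (s^2 * K)
K does NOT reduce to kg * m^2 / (s^2 * K); a valid unit for entropy would be e.g. J/K.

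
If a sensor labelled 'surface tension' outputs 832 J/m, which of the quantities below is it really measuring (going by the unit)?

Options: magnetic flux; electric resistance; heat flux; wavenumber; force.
force

surface tension should have units dimensionally equivalent to kg / s^2 (e.g. N/m).
The given unit 'J/m' reduces to kg * m / s^2. Of the listed options, that is the dimensionality of force.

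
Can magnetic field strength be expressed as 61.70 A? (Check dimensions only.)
No

magnetic field strength has SI base units: A / m
A does NOT reduce to A / m; a valid unit for magnetic field strength would be e.g. A/m.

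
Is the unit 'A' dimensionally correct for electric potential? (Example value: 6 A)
No

electric potential has SI base units: kg * m^2 / (A * s^3)
A does NOT reduce to kg * m^2 / (A * s^3); a valid unit for electric potential would be e.g. V.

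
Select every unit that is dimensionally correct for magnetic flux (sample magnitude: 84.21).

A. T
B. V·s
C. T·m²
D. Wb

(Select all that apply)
B, C, D

magnetic flux has SI base units: kg * m^2 / (A * s^2)

Checking each option against kg * m^2 / (A * s^2):
  A. T: ✗ does not match
  B. V·s: ✓ matches
  C. T·m²: ✓ matches
  D. Wb: ✓ matches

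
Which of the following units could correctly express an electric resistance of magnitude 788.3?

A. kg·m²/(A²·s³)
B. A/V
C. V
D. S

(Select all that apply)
A

electric resistance has SI base units: kg * m^2 / (A^2 * s^3)

Checking each option against kg * m^2 / (A^2 * s^3):
  A. kg·m²/(A²·s³): ✓ matches
  B. A/V: ✗ does not match
  C. V: ✗ does not match
  D. S: ✗ does not match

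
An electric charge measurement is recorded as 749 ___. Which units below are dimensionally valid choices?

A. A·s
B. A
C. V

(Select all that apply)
A

electric charge has SI base units: A * s

Checking each option against A * s:
  A. A·s: ✓ matches
  B. A: ✗ does not match
  C. V: ✗ does not match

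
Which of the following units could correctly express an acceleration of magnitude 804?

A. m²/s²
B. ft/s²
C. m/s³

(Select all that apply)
B

acceleration has SI base units: m / s^2

Checking each option against m / s^2:
  A. m²/s²: ✗ does not match
  B. ft/s²: ✓ matches
  C. m/s³: ✗ does not match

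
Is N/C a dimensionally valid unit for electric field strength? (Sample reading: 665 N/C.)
Yes

electric field strength has SI base units: kg * m / (A * s^3)
N/C reduces to the same SI base units, so it is a valid unit for electric field strength.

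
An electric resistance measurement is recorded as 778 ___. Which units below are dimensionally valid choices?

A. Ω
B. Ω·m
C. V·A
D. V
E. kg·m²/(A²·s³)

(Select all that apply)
A, E

electric resistance has SI base units: kg * m^2 / (A^2 * s^3)

Checking each option against kg * m^2 / (A^2 * s^3):
  A. Ω: ✓ matches
  B. Ω·m: ✗ does not match
  C. V·A: ✗ does not match
  D. V: ✗ does not match
  E. kg·m²/(A²·s³): ✓ matches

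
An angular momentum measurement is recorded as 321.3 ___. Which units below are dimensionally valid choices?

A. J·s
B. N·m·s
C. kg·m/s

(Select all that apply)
A, B

angular momentum has SI base units: kg * m^2 / s

Checking each option against kg * m^2 / s:
  A. J·s: ✓ matches
  B. N·m·s: ✓ matches
  C. kg·m/s: ✗ does not match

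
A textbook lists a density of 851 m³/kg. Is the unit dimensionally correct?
No

density has SI base units: kg / m^3
m³/kg does NOT reduce to kg / m^3; a valid unit for density would be e.g. kg/m³.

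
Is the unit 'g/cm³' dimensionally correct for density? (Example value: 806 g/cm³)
Yes

density has SI base units: kg / m^3
g/cm³ reduces to the same SI base units, so it is a valid unit for density.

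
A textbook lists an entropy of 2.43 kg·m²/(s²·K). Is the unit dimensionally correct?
Yes

entropy has SI base units: kg * m^2 / (s^2 * K)
kg·m²/(s²·K) reduces to the same SI base units, so it is a valid unit for entropy.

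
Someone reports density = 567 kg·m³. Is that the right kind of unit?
No

density has SI base units: kg / m^3
kg·m³ does NOT reduce to kg / m^3; a valid unit for density would be e.g. kg/m³.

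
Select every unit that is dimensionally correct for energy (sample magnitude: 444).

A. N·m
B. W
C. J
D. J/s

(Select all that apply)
A, C

energy has SI base units: kg * m^2 / s^2

Checking each option against kg * m^2 / s^2:
  A. N·m: ✓ matches
  B. W: ✗ does not match
  C. J: ✓ matches
  D. J/s: ✗ does not match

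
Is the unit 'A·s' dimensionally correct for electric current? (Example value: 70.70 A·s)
No

electric current has SI base units: A
A·s does NOT reduce to A; a valid unit for electric current would be e.g. A.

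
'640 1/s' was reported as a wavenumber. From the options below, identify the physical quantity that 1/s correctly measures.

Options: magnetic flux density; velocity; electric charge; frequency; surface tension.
frequency

wavenumber should have units dimensionally equivalent to 1 / m (e.g. 1/m).
The given unit '1/s' reduces to 1 / s. Of the listed options, that is the dimensionality of frequency.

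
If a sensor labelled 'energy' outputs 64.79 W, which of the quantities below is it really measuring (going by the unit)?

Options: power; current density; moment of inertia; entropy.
power

energy should have units dimensionally equivalent to kg * m^2 / s^2 (e.g. J).
The given unit 'W' reduces to kg * m^2 / s^3. Of the listed options, that is the dimensionality of power.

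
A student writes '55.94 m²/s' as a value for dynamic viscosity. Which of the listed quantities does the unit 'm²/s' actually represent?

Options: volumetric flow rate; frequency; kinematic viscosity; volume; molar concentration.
kinematic viscosity

dynamic viscosity should have units dimensionally equivalent to kg / (m * s) (e.g. Pa·s).
The given unit 'm²/s' reduces to m^2 / s. Of the listed options, that is the dimensionality of kinematic viscosity.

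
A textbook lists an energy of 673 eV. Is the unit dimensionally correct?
Yes

energy has SI base units: kg * m^2 / s^2
eV reduces to the same SI base units, so it is a valid unit for energy.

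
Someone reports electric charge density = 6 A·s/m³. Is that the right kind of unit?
Yes

electric charge density has SI base units: A * s / m^3
A·s/m³ reduces to the same SI base units, so it is a valid unit for electric charge density.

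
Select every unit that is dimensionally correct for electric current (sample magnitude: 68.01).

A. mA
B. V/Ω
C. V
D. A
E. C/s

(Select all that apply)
A, B, D, E

electric current has SI base units: A

Checking each option against A:
  A. mA: ✓ matches
  B. V/Ω: ✓ matches
  C. V: ✗ does not match
  D. A: ✓ matches
  E. C/s: ✓ matches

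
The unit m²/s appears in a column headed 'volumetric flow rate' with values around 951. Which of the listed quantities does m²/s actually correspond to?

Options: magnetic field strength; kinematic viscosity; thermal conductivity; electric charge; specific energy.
kinematic viscosity

volumetric flow rate should have units dimensionally equivalent to m^3 / s (e.g. m³/s).
The given unit 'm²/s' reduces to m^2 / s. Of the listed options, that is the dimensionality of kinematic viscosity.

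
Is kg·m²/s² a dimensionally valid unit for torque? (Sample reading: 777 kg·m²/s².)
Yes

torque has SI base units: kg * m^2 / s^2
kg·m²/s² reduces to the same SI base units, so it is a valid unit for torque.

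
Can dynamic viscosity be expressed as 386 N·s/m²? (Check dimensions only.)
Yes

dynamic viscosity has SI base units: kg / (m * s)
N·s/m² reduces to the same SI base units, so it is a valid unit for dynamic viscosity.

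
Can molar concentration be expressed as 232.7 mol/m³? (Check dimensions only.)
Yes

molar concentration has SI base units: mol / m^3
mol/m³ reduces to the same SI base units, so it is a valid unit for molar concentration.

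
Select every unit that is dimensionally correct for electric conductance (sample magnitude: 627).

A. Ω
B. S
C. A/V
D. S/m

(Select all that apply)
B, C

electric conductance has SI base units: A^2 * s^3 / (kg * m^2)

Checking each option against A^2 * s^3 / (kg * m^2):
  A. Ω: ✗ does not match
  B. S: ✓ matches
  C. A/V: ✓ matches
  D. S/m: ✗ does not match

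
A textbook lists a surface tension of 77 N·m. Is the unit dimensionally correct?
No

surface tension has SI base units: kg / s^2
N·m does NOT reduce to kg / s^2; a valid unit for surface tension would be e.g. N/m.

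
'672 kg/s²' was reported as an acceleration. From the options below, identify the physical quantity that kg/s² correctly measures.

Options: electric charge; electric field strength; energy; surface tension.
surface tension

acceleration should have units dimensionally equivalent to m / s^2 (e.g. m/s²).
The given unit 'kg/s²' reduces to kg / s^2. Of the listed options, that is the dimensionality of surface tension.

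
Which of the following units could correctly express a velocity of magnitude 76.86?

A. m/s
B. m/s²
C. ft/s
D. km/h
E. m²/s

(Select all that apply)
A, C, D

velocity has SI base units: m / s

Checking each option against m / s:
  A. m/s: ✓ matches
  B. m/s²: ✗ does not match
  C. ft/s: ✓ matches
  D. km/h: ✓ matches
  E. m²/s: ✗ does not match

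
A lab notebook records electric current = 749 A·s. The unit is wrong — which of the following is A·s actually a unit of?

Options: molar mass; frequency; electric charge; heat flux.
electric charge

electric current should have units dimensionally equivalent to A (e.g. A).
The given unit 'A·s' reduces to A * s. Of the listed options, that is the dimensionality of electric charge.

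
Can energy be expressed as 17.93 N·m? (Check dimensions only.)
Yes

energy has SI base units: kg * m^2 / s^2
N·m reduces to the same SI base units, so it is a valid unit for energy.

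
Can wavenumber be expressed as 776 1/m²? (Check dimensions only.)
No

wavenumber has SI base units: 1 / m
1/m² does NOT reduce to 1 / m; a valid unit for wavenumber would be e.g. 1/m.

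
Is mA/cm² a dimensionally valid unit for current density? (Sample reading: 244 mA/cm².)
Yes

current density has SI base units: A / m^2
mA/cm² reduces to the same SI base units, so it is a valid unit for current density.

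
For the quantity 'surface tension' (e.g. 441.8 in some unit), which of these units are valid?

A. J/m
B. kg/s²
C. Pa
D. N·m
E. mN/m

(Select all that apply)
B, E

surface tension has SI base units: kg / s^2

Checking each option against kg / s^2:
  A. J/m: ✗ does not match
  B. kg/s²: ✓ matches
  C. Pa: ✗ does not match
  D. N·m: ✗ does not match
  E. mN/m: ✓ matches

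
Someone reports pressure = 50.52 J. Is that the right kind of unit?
No

pressure has SI base units: kg / (m * s^2)
J does NOT reduce to kg / (m * s^2); a valid unit for pressure would be e.g. Pa.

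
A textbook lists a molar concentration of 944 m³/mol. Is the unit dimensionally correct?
No

molar concentration has SI base units: mol / m^3
m³/mol does NOT reduce to mol / m^3; a valid unit for molar concentration would be e.g. mol/m³.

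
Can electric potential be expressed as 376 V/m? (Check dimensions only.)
No

electric potential has SI base units: kg * m^2 / (A * s^3)
V/m does NOT reduce to kg * m^2 / (A * s^3); a valid unit for electric potential would be e.g. V.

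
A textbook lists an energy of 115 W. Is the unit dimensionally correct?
No

energy has SI base units: kg * m^2 / s^2
W does NOT reduce to kg * m^2 / s^2; a valid unit for energy would be e.g. J.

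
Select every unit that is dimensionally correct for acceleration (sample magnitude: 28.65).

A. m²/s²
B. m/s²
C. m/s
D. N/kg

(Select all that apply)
B, D

acceleration has SI base units: m / s^2

Checking each option against m / s^2:
  A. m²/s²: ✗ does not match
  B. m/s²: ✓ matches
  C. m/s: ✗ does not match
  D. N/kg: ✓ matches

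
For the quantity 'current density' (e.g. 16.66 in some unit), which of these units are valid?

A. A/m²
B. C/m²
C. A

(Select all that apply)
A

current density has SI base units: A / m^2

Checking each option against A / m^2:
  A. A/m²: ✓ matches
  B. C/m²: ✗ does not match
  C. A: ✗ does not match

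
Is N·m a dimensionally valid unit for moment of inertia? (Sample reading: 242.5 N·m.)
No

moment of inertia has SI base units: kg * m^2
N·m does NOT reduce to kg * m^2; a valid unit for moment of inertia would be e.g. kg·m².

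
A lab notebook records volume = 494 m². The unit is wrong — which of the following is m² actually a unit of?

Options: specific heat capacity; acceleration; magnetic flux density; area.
area

volume should have units dimensionally equivalent to m^3 (e.g. m³).
The given unit 'm²' reduces to m^2. Of the listed options, that is the dimensionality of area.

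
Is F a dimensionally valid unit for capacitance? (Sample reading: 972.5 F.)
Yes

capacitance has SI base units: A^2 * s^4 / (kg * m^2)
F reduces to the same SI base units, so it is a valid unit for capacitance.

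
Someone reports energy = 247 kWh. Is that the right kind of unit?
Yes

energy has SI base units: kg * m^2 / s^2
kWh reduces to the same SI base units, so it is a valid unit for energy.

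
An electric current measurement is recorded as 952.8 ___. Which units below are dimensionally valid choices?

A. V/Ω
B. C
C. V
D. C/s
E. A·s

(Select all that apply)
A, D

electric current has SI base units: A

Checking each option against A:
  A. V/Ω: ✓ matches
  B. C: ✗ does not match
  C. V: ✗ does not match
  D. C/s: ✓ matches
  E. A·s: ✗ does not match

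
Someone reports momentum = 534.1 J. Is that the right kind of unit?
No

momentum has SI base units: kg * m / s
J does NOT reduce to kg * m / s; a valid unit for momentum would be e.g. kg·m/s.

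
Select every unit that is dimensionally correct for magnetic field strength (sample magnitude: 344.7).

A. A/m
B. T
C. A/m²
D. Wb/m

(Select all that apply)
A

magnetic field strength has SI base units: A / m

Checking each option against A / m:
  A. A/m: ✓ matches
  B. T: ✗ does not match
  C. A/m²: ✗ does not match
  D. Wb/m: ✗ does not match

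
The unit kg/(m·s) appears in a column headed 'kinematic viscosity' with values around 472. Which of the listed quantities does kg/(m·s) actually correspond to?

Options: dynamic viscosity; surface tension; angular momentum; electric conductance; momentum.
dynamic viscosity

kinematic viscosity should have units dimensionally equivalent to m^2 / s (e.g. m²/s).
The given unit 'kg/(m·s)' reduces to kg / (m * s). Of the listed options, that is the dimensionality of dynamic viscosity.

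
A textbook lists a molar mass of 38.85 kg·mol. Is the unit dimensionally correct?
No

molar mass has SI base units: kg / mol
kg·mol does NOT reduce to kg / mol; a valid unit for molar mass would be e.g. kg/mol.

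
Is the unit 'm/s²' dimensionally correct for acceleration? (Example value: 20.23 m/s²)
Yes

acceleration has SI base units: m / s^2
m/s² reduces to the same SI base units, so it is a valid unit for acceleration.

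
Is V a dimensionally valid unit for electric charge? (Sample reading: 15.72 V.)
No

electric charge has SI base units: A * s
V does NOT reduce to A * s; a valid unit for electric charge would be e.g. C.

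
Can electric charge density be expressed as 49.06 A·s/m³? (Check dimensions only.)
Yes

electric charge density has SI base units: A * s / m^3
A·s/m³ reduces to the same SI base units, so it is a valid unit for electric charge density.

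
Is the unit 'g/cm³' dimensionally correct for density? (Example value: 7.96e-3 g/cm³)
Yes

density has SI base units: kg / m^3
g/cm³ reduces to the same SI base units, so it is a valid unit for density.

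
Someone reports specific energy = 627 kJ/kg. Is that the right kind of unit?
Yes

specific energy has SI base units: m^2 / s^2
kJ/kg reduces to the same SI base units, so it is a valid unit for specific energy.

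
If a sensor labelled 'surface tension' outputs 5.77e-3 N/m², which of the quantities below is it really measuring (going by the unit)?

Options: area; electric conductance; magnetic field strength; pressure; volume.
pressure

surface tension should have units dimensionally equivalent to kg / s^2 (e.g. N/m).
The given unit 'N/m²' reduces to kg / (m * s^2). Of the listed options, that is the dimensionality of pressure.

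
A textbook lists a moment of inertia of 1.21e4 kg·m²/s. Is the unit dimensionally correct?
No

moment of inertia has SI base units: kg * m^2
kg·m²/s does NOT reduce to kg * m^2; a valid unit for moment of inertia would be e.g. kg·m².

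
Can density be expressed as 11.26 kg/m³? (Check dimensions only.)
Yes

density has SI base units: kg / m^3
kg/m³ reduces to the same SI base units, so it is a valid unit for density.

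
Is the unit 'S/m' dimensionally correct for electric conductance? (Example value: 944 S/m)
No

electric conductance has SI base units: A^2 * s^3 / (kg * m^2)
S/m does NOT reduce to A^2 * s^3 / (kg * m^2); a valid unit for electric conductance would be e.g. S.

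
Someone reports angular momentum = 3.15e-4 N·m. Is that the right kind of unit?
No

angular momentum has SI base units: kg * m^2 / s
N·m does NOT reduce to kg * m^2 / s; a valid unit for angular momentum would be e.g. kg·m²/s.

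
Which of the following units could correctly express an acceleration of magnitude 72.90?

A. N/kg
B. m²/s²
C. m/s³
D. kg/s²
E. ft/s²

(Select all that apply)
A, E

acceleration has SI base units: m / s^2

Checking each option against m / s^2:
  A. N/kg: ✓ matches
  B. m²/s²: ✗ does not match
  C. m/s³: ✗ does not match
  D. kg/s²: ✗ does not match
  E. ft/s²: ✓ matches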